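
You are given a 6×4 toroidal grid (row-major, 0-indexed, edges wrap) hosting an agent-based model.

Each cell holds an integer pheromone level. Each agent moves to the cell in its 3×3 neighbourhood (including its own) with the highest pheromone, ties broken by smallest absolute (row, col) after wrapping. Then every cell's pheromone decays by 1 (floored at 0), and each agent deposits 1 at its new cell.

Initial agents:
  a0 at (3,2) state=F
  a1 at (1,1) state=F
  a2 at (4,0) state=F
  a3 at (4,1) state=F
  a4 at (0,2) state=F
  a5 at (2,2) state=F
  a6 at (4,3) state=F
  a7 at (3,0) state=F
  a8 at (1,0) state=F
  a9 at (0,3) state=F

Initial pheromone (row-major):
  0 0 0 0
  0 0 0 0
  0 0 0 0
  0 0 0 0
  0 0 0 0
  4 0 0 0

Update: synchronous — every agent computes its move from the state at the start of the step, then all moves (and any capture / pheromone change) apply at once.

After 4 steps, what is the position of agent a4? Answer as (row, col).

t=1: a0@(2,1) a1@(0,0) a2@(5,0) a3@(5,0) a4@(0,1) a5@(1,1) a6@(5,0) a7@(2,0) a8@(0,0) a9@(5,0) | pheromone: 2 1 0 0 / 0 1 0 0 / 1 1 0 0 / 0 0 0 0 / 0 0 0 0 / 7 0 0 0
t=2: a0@(1,1) a1@(5,0) a2@(5,0) a3@(5,0) a4@(5,0) a5@(0,0) a6@(5,0) a7@(1,1) a8@(5,0) a9@(5,0) | pheromone: 2 0 0 0 / 0 2 0 0 / 0 0 0 0 / 0 0 0 0 / 0 0 0 0 / 13 0 0 0
t=3: a0@(0,0) a1@(5,0) a2@(5,0) a3@(5,0) a4@(5,0) a5@(5,0) a6@(5,0) a7@(0,0) a8@(5,0) a9@(5,0) | pheromone: 3 0 0 0 / 0 1 0 0 / 0 0 0 0 / 0 0 0 0 / 0 0 0 0 / 20 0 0 0
t=4: a0@(5,0) a1@(5,0) a2@(5,0) a3@(5,0) a4@(5,0) a5@(5,0) a6@(5,0) a7@(5,0) a8@(5,0) a9@(5,0) | pheromone: 2 0 0 0 / 0 0 0 0 / 0 0 0 0 / 0 0 0 0 / 0 0 0 0 / 29 0 0 0

(5, 0)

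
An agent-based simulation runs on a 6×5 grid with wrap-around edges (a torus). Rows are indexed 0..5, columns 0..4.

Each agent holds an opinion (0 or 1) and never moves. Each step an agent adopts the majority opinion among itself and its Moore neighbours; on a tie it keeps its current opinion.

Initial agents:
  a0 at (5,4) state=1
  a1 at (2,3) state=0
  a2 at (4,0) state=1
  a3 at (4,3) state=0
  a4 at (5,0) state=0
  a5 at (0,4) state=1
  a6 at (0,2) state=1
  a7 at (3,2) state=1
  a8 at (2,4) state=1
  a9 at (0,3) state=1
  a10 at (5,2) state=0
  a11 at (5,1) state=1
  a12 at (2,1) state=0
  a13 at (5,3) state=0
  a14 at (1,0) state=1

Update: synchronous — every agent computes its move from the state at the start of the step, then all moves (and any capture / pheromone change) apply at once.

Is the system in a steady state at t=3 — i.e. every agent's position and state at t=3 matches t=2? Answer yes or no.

t=1: a0@(5,4):1 a1@(2,3):1 a2@(4,0):1 a3@(4,3):0 a4@(5,0):1 a5@(0,4):1 a6@(0,2):1 a7@(3,2):0 a8@(2,4):1 a9@(0,3):1 a10@(5,2):0 a11@(5,1):1 a12@(2,1):1 a13@(5,3):1 a14@(1,0):1
t=2: a0@(5,4):1 a1@(2,3):1 a2@(4,0):1 a3@(4,3):0 a4@(5,0):1 a5@(0,4):1 a6@(0,2):1 a7@(3,2):0 a8@(2,4):1 a9@(0,3):1 a10@(5,2):1 a11@(5,1):1 a12@(2,1):1 a13@(5,3):1 a14@(1,0):1
t=3: a0@(5,4):1 a1@(2,3):1 a2@(4,0):1 a3@(4,3):1 a4@(5,0):1 a5@(0,4):1 a6@(0,2):1 a7@(3,2):0 a8@(2,4):1 a9@(0,3):1 a10@(5,2):1 a11@(5,1):1 a12@(2,1):1 a13@(5,3):1 a14@(1,0):1

no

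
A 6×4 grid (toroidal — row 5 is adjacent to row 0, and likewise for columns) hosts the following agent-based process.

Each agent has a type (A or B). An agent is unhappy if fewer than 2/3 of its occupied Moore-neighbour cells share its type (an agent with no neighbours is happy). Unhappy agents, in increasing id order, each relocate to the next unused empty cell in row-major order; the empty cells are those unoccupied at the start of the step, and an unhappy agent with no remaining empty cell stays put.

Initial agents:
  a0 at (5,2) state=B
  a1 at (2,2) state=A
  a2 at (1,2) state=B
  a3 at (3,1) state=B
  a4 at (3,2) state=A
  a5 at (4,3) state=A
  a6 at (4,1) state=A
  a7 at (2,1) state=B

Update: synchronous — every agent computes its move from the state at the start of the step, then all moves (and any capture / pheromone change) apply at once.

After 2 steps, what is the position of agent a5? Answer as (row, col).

(3, 1)

t=1: a0@(0,0):B a1@(0,1):A a2@(0,2):B a3@(0,3):B a4@(1,0):A a5@(1,1):A a6@(1,3):A a7@(2,0):B
t=2: a0@(1,2):B a1@(2,1):A a2@(2,2):B a3@(2,3):B a4@(3,0):A a5@(3,1):A a6@(3,2):A a7@(3,3):B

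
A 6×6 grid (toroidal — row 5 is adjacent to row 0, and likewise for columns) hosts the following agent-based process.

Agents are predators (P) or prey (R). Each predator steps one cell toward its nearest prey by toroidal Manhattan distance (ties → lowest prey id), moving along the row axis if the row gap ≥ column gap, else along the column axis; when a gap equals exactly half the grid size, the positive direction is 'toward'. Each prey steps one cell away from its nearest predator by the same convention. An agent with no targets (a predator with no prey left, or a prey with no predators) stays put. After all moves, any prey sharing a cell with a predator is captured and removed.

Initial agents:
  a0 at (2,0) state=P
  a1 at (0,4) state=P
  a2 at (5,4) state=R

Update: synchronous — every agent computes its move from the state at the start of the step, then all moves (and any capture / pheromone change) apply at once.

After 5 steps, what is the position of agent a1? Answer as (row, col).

(3, 2)

t=1: a0@(3,0):P a1@(5,4):P a2@(4,4):R
t=2: a0@(3,5):P a1@(4,4):P a2@(3,4):R
t=3: a0@(3,4):P a1@(3,4):P a2@(3,3):R
t=4: a0@(3,3):P a1@(3,3):P a2@(3,2):R
t=5: a0@(3,2):P a1@(3,2):P a2@(3,1):R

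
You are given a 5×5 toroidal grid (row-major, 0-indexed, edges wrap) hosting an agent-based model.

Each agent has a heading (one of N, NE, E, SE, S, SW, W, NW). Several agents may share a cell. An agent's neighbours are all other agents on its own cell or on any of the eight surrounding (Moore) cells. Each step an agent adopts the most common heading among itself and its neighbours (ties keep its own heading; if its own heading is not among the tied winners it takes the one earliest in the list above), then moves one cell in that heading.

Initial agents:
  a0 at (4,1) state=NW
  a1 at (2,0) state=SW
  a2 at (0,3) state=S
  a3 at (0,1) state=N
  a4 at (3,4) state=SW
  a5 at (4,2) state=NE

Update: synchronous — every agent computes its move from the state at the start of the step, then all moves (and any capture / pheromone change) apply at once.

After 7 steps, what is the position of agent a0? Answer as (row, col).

(4, 4)

t=1: a0@(3,0):NW a1@(3,4):SW a2@(1,3):S a3@(4,1):N a4@(4,3):SW a5@(3,3):NE
t=2: a0@(2,4):NW a1@(4,3):SW a2@(2,3):S a3@(3,1):N a4@(0,2):SW a5@(4,2):SW
t=3: a0@(1,3):NW a1@(0,2):SW a2@(3,3):S a3@(2,1):N a4@(1,1):SW a5@(0,1):SW
t=4: a0@(0,2):NW a1@(1,1):SW a2@(4,3):S a3@(1,1):N a4@(2,0):SW a5@(1,0):SW
t=5: a0@(4,1):NW a1@(2,0):SW a2@(0,3):S a3@(2,0):SW a4@(3,4):SW a5@(2,4):SW
t=6: a0@(3,0):NW a1@(3,4):SW a2@(1,3):S a3@(3,4):SW a4@(4,3):SW a5@(3,3):SW
t=7: a0@(4,4):SW a1@(4,3):SW a2@(2,3):S a3@(4,3):SW a4@(0,2):SW a5@(4,2):SW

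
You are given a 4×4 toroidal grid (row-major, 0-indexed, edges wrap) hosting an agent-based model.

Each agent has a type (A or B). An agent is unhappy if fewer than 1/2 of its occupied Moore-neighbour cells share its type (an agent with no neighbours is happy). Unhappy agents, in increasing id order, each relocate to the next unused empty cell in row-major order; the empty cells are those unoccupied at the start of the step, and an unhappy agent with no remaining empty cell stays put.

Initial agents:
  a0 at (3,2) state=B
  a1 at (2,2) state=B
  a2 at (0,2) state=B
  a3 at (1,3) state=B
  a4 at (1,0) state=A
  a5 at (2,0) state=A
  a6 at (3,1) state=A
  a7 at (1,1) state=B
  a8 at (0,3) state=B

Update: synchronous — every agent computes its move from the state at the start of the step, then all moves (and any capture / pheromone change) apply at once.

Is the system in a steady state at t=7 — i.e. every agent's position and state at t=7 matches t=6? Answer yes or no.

t=1: a0@(3,2):B a1@(2,2):B a2@(0,2):B a3@(1,3):B a4@(0,0):A a5@(2,0):A a6@(0,1):A a7@(1,1):B a8@(0,3):B
t=2: a0@(3,2):B a1@(2,2):B a2@(0,2):B a3@(1,3):B a4@(1,0):A a5@(1,2):A a6@(2,1):A a7@(2,3):B a8@(0,3):B
t=3: a0@(3,2):B a1@(2,2):B a2@(0,2):B a3@(1,3):B a4@(0,0):A a5@(0,1):A a6@(2,1):A a7@(2,3):B a8@(0,3):B
t=4: a0@(3,2):B a1@(2,2):B a2@(0,2):B a3@(1,3):B a4@(1,0):A a5@(1,1):A a6@(1,2):A a7@(2,3):B a8@(0,3):B
t=5: a0@(3,2):B a1@(2,2):B a2@(0,2):B a3@(1,3):B a4@(0,0):A a5@(1,1):A a6@(0,1):A a7@(2,3):B a8@(0,3):B
t=6: (unchanged — steady state)

yes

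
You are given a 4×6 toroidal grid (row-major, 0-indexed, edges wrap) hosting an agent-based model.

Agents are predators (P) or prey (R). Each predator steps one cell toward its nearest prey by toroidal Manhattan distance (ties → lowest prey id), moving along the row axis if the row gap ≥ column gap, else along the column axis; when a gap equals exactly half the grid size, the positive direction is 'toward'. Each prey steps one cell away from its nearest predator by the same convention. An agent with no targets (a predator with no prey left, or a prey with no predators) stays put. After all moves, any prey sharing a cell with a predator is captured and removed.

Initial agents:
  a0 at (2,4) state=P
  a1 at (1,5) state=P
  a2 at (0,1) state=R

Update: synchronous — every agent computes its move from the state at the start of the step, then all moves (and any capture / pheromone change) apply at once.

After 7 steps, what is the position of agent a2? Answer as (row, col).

t=1: a0@(2,5):P a1@(1,0):P a2@(0,2):R
t=2: a0@(2,0):P a1@(1,1):P a2@(0,3):R
t=3: a0@(2,1):P a1@(1,2):P a2@(0,4):R
t=4: a0@(2,2):P a1@(1,3):P a2@(0,5):R
t=5: a0@(2,3):P a1@(1,4):P a2@(0,0):R
t=6: a0@(2,4):P a1@(1,5):P a2@(0,1):R
t=7: a0@(2,5):P a1@(1,0):P a2@(0,2):R

(0, 2)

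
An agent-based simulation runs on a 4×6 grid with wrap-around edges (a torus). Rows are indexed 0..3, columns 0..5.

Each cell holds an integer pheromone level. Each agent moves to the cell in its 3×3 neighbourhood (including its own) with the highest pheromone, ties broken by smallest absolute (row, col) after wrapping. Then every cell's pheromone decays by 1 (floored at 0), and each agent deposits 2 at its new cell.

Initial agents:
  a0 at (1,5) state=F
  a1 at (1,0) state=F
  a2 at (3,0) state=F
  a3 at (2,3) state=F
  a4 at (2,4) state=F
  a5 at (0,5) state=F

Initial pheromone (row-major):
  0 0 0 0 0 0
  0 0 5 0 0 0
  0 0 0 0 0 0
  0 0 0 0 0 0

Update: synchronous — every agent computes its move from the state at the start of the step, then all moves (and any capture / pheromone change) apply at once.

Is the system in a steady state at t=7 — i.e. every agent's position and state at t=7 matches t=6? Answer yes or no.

yes

t=1: a0@(0,0) a1@(0,0) a2@(0,0) a3@(1,2) a4@(1,3) a5@(0,0) | pheromone: 8 0 0 0 0 0 / 0 0 6 2 0 0 / 0 0 0 0 0 0 / 0 0 0 0 0 0
t=2: a0@(0,0) a1@(0,0) a2@(0,0) a3@(1,2) a4@(1,2) a5@(0,0) | pheromone: 15 0 0 0 0 0 / 0 0 9 1 0 0 / 0 0 0 0 0 0 / 0 0 0 0 0 0
t=3: a0@(0,0) a1@(0,0) a2@(0,0) a3@(1,2) a4@(1,2) a5@(0,0) | pheromone: 22 0 0 0 0 0 / 0 0 12 0 0 0 / 0 0 0 0 0 0 / 0 0 0 0 0 0
t=4: a0@(0,0) a1@(0,0) a2@(0,0) a3@(1,2) a4@(1,2) a5@(0,0) | pheromone: 29 0 0 0 0 0 / 0 0 15 0 0 0 / 0 0 0 0 0 0 / 0 0 0 0 0 0
t=5: a0@(0,0) a1@(0,0) a2@(0,0) a3@(1,2) a4@(1,2) a5@(0,0) | pheromone: 36 0 0 0 0 0 / 0 0 18 0 0 0 / 0 0 0 0 0 0 / 0 0 0 0 0 0
t=6: a0@(0,0) a1@(0,0) a2@(0,0) a3@(1,2) a4@(1,2) a5@(0,0) | pheromone: 43 0 0 0 0 0 / 0 0 21 0 0 0 / 0 0 0 0 0 0 / 0 0 0 0 0 0
t=7: a0@(0,0) a1@(0,0) a2@(0,0) a3@(1,2) a4@(1,2) a5@(0,0) | pheromone: 50 0 0 0 0 0 / 0 0 24 0 0 0 / 0 0 0 0 0 0 / 0 0 0 0 0 0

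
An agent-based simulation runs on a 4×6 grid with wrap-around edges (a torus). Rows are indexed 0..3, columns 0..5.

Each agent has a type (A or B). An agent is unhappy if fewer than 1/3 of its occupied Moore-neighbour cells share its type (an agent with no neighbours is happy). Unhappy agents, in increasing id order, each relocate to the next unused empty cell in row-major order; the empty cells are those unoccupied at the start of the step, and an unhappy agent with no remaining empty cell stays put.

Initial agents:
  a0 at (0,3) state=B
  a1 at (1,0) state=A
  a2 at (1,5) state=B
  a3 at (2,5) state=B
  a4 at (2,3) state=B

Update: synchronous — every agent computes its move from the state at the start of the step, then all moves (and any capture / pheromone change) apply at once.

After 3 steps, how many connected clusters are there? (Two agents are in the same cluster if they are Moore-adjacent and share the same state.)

t=1: a0@(0,3):B a1@(0,0):A a2@(1,5):B a3@(2,5):B a4@(2,3):B
t=2: a0@(0,3):B a1@(0,1):A a2@(1,5):B a3@(2,5):B a4@(2,3):B
t=3: (unchanged — steady state)

4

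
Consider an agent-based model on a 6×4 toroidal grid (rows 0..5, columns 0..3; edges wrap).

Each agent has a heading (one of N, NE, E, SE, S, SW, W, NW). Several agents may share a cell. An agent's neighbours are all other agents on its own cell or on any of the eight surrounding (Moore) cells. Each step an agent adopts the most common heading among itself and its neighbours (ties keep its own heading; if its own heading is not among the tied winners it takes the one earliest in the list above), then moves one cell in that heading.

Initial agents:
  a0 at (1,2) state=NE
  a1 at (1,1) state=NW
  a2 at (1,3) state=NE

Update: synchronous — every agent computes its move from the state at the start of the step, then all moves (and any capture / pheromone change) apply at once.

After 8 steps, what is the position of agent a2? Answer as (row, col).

(5, 3)

t=1: a0@(0,3):NE a1@(0,0):NW a2@(0,0):NE
t=2: a0@(5,0):NE a1@(5,1):NE a2@(5,1):NE
t=3: a0@(4,1):NE a1@(4,2):NE a2@(4,2):NE
t=4: a0@(3,2):NE a1@(3,3):NE a2@(3,3):NE
t=5: a0@(2,3):NE a1@(2,0):NE a2@(2,0):NE
t=6: a0@(1,0):NE a1@(1,1):NE a2@(1,1):NE
t=7: a0@(0,1):NE a1@(0,2):NE a2@(0,2):NE
t=8: a0@(5,2):NE a1@(5,3):NE a2@(5,3):NE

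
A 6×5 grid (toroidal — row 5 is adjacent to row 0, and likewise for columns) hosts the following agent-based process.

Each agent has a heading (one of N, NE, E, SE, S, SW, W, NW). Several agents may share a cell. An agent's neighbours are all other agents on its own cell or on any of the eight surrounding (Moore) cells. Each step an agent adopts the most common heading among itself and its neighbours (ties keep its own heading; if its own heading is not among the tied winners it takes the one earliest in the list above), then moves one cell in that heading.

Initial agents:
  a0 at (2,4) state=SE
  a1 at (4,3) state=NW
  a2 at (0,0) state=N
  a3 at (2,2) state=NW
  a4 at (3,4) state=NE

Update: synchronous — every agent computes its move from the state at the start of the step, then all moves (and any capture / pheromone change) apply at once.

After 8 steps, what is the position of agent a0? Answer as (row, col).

t=1: a0@(3,0):SE a1@(3,2):NW a2@(5,0):N a3@(1,1):NW a4@(2,0):NE
t=2: a0@(4,1):SE a1@(2,1):NW a2@(4,0):N a3@(0,0):NW a4@(1,1):NE
t=3: a0@(5,2):SE a1@(1,0):NW a2@(3,0):N a3@(5,4):NW a4@(0,0):NW
t=4: a0@(0,3):SE a1@(0,4):NW a2@(2,0):N a3@(4,3):NW a4@(5,4):NW
t=5: a0@(5,2):NW a1@(5,3):NW a2@(1,0):N a3@(3,2):NW a4@(4,3):NW
t=6: a0@(4,1):NW a1@(4,2):NW a2@(0,0):N a3@(2,1):NW a4@(3,2):NW
t=7: a0@(3,0):NW a1@(3,1):NW a2@(5,0):N a3@(1,0):NW a4@(2,1):NW
t=8: a0@(2,4):NW a1@(2,0):NW a2@(4,0):N a3@(0,4):NW a4@(1,0):NW

(2, 4)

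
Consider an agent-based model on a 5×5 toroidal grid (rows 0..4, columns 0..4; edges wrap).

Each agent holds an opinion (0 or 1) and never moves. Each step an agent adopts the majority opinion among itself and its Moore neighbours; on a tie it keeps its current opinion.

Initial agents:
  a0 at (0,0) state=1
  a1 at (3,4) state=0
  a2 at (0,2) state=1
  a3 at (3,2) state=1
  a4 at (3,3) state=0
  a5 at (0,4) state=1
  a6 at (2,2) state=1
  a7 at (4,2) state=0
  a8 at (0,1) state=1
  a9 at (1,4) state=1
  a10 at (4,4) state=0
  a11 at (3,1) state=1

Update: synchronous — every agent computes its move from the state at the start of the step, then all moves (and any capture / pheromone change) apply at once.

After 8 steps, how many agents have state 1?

t=1: a0@(0,0):1 a1@(3,4):0 a2@(0,2):1 a3@(3,2):1 a4@(3,3):0 a5@(0,4):1 a6@(2,2):1 a7@(4,2):1 a8@(0,1):1 a9@(1,4):1 a10@(4,4):0 a11@(3,1):1
t=2: (unchanged — steady state)

9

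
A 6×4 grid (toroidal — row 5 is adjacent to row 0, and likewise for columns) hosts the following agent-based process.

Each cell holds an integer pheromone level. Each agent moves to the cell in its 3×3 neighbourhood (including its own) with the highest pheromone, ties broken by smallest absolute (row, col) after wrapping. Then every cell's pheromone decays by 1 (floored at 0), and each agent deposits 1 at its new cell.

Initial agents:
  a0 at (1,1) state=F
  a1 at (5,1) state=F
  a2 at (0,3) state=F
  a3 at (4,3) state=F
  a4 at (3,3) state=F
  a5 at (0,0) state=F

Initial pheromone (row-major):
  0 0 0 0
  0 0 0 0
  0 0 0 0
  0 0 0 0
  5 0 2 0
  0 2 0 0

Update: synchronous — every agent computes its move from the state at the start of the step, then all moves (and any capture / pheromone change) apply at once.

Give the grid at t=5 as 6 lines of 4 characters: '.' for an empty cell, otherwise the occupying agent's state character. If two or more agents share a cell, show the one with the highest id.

F...
....
....
....
F...
....

t=1: a0@(0,0) a1@(4,0) a2@(0,0) a3@(4,0) a4@(4,0) a5@(5,1) | pheromone: 2 0 0 0 / 0 0 0 0 / 0 0 0 0 / 0 0 0 0 / 7 0 1 0 / 0 2 0 0
t=2: a0@(0,0) a1@(4,0) a2@(0,0) a3@(4,0) a4@(4,0) a5@(4,0) | pheromone: 3 0 0 0 / 0 0 0 0 / 0 0 0 0 / 0 0 0 0 / 10 0 0 0 / 0 1 0 0
t=3: a0@(0,0) a1@(4,0) a2@(0,0) a3@(4,0) a4@(4,0) a5@(4,0) | pheromone: 4 0 0 0 / 0 0 0 0 / 0 0 0 0 / 0 0 0 0 / 13 0 0 0 / 0 0 0 0
t=4: a0@(0,0) a1@(4,0) a2@(0,0) a3@(4,0) a4@(4,0) a5@(4,0) | pheromone: 5 0 0 0 / 0 0 0 0 / 0 0 0 0 / 0 0 0 0 / 16 0 0 0 / 0 0 0 0
t=5: a0@(0,0) a1@(4,0) a2@(0,0) a3@(4,0) a4@(4,0) a5@(4,0) | pheromone: 6 0 0 0 / 0 0 0 0 / 0 0 0 0 / 0 0 0 0 / 19 0 0 0 / 0 0 0 0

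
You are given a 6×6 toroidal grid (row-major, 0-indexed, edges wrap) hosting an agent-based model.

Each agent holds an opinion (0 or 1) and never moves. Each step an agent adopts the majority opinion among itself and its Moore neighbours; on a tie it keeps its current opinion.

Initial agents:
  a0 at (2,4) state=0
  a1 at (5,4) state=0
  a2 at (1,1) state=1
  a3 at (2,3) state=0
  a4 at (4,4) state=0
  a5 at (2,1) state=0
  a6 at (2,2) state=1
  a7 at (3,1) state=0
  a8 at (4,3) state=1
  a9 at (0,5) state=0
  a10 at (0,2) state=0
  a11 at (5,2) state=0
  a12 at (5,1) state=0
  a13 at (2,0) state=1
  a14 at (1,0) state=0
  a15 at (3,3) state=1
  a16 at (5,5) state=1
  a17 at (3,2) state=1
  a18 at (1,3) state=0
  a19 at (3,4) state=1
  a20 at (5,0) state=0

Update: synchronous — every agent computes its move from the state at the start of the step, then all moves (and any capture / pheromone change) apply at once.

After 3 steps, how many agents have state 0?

t=1: a0@(2,4):0 a1@(5,4):0 a2@(1,1):1 a3@(2,3):1 a4@(4,4):1 a5@(2,1):1 a6@(2,2):1 a7@(3,1):1 a8@(4,3):1 a9@(0,5):0 a10@(0,2):0 a11@(5,2):0 a12@(5,1):0 a13@(2,0):0 a14@(1,0):0 a15@(3,3):1 a16@(5,5):0 a17@(3,2):1 a18@(1,3):0 a19@(3,4):1 a20@(5,0):0
t=2: a0@(2,4):1 a1@(5,4):0 a2@(1,1):1 a3@(2,3):1 a4@(4,4):1 a5@(2,1):1 a6@(2,2):1 a7@(3,1):1 a8@(4,3):1 a9@(0,5):0 a10@(0,2):0 a11@(5,2):0 a12@(5,1):0 a13@(2,0):1 a14@(1,0):0 a15@(3,3):1 a16@(5,5):0 a17@(3,2):1 a18@(1,3):0 a19@(3,4):1 a20@(5,0):0
t=3: a0@(2,4):1 a1@(5,4):0 a2@(1,1):1 a3@(2,3):1 a4@(4,4):1 a5@(2,1):1 a6@(2,2):1 a7@(3,1):1 a8@(4,3):1 a9@(0,5):0 a10@(0,2):0 a11@(5,2):0 a12@(5,1):0 a13@(2,0):1 a14@(1,0):1 a15@(3,3):1 a16@(5,5):0 a17@(3,2):1 a18@(1,3):1 a19@(3,4):1 a20@(5,0):0

7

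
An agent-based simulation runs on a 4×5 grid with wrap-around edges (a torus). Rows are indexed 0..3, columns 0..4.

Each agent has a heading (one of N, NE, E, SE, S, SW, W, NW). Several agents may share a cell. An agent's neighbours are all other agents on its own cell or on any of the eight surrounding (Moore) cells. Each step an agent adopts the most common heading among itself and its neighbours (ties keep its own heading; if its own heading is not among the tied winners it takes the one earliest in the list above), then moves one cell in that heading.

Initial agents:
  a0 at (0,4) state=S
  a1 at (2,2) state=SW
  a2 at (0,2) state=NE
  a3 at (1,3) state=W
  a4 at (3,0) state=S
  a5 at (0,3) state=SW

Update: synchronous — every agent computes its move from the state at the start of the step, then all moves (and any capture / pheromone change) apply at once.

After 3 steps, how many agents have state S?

3

t=1: a0@(1,4):S a1@(3,1):SW a2@(3,3):NE a3@(2,2):SW a4@(0,0):S a5@(1,2):SW
t=2: a0@(2,4):S a1@(0,0):SW a2@(2,4):NE a3@(3,1):SW a4@(1,0):S a5@(2,1):SW
t=3: a0@(3,4):S a1@(1,4):SW a2@(3,4):S a3@(0,0):SW a4@(2,0):S a5@(3,0):SW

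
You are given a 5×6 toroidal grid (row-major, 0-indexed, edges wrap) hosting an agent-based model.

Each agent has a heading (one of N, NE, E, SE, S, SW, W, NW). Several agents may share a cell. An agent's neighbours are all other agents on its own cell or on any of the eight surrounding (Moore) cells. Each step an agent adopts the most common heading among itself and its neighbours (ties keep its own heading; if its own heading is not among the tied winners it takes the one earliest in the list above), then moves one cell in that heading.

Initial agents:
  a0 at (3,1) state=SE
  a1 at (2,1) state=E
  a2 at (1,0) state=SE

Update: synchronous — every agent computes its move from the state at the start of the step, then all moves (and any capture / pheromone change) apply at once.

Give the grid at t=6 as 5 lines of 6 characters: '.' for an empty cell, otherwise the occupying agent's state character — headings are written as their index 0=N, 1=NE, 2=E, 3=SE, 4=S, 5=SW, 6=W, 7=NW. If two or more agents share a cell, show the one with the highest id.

t=1: a0@(4,2):SE a1@(3,2):SE a2@(2,1):SE
t=2: a0@(0,3):SE a1@(4,3):SE a2@(3,2):SE
t=3: a0@(1,4):SE a1@(0,4):SE a2@(4,3):SE
t=4: a0@(2,5):SE a1@(1,5):SE a2@(0,4):SE
t=5: a0@(3,0):SE a1@(2,0):SE a2@(1,5):SE
t=6: a0@(4,1):SE a1@(3,1):SE a2@(2,0):SE

......
......
3.....
.3....
.3....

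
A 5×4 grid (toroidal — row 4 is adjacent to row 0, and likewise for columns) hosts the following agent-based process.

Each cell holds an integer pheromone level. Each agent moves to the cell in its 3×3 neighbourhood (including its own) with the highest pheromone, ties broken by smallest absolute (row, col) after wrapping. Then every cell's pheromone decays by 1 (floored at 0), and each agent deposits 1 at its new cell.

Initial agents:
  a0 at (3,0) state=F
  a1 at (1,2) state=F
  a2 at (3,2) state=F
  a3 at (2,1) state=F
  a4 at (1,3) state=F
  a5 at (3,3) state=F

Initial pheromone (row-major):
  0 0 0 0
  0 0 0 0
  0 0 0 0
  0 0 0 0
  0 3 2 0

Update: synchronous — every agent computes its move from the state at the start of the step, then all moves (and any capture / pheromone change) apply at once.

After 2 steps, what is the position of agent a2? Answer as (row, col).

t=1: a0@(4,1) a1@(0,1) a2@(4,1) a3@(1,0) a4@(0,0) a5@(4,2) | pheromone: 1 1 0 0 / 1 0 0 0 / 0 0 0 0 / 0 0 0 0 / 0 4 2 0
t=2: a0@(4,1) a1@(4,1) a2@(4,1) a3@(0,0) a4@(4,1) a5@(4,1) | pheromone: 1 0 0 0 / 0 0 0 0 / 0 0 0 0 / 0 0 0 0 / 0 8 1 0

(4, 1)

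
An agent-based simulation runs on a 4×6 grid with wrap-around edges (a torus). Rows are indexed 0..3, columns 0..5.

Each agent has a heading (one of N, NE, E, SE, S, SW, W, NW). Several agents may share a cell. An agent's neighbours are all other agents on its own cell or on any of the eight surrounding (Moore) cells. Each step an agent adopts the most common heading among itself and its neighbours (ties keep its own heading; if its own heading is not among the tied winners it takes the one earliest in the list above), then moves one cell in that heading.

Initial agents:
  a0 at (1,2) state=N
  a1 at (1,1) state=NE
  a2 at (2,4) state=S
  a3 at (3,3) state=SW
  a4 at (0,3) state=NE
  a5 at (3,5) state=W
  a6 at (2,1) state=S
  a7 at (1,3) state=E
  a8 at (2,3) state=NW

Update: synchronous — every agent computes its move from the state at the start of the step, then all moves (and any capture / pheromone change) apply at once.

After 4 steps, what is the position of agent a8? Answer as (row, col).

(2, 5)

t=1: a0@(0,3):NE a1@(0,2):NE a2@(3,4):S a3@(0,2):SW a4@(3,4):NE a5@(3,4):W a6@(3,1):S a7@(1,4):E a8@(1,2):NW
t=2: a0@(3,4):NE a1@(3,3):NE a2@(2,5):NE a3@(3,3):NE a4@(2,5):NE a5@(2,5):NE a6@(0,1):S a7@(1,5):E a8@(0,3):NE
t=3: a0@(2,5):NE a1@(2,4):NE a2@(1,0):NE a3@(2,4):NE a4@(1,0):NE a5@(1,0):NE a6@(1,1):S a7@(0,0):NE a8@(3,4):NE
t=4: a0@(1,0):NE a1@(1,5):NE a2@(0,1):NE a3@(1,5):NE a4@(0,1):NE a5@(0,1):NE a6@(0,2):NE a7@(3,1):NE a8@(2,5):NE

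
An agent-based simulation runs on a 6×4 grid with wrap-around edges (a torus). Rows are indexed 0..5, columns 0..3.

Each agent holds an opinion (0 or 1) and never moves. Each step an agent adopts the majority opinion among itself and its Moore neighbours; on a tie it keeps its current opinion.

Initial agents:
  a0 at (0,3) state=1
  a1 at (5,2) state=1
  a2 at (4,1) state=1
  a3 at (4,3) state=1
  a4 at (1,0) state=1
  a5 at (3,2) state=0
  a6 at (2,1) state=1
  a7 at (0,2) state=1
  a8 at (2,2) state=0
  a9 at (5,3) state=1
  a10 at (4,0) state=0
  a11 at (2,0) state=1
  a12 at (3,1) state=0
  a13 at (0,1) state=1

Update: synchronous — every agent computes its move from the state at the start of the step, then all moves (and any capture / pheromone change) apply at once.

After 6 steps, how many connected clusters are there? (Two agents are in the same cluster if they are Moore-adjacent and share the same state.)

t=1: a0@(0,3):1 a1@(5,2):1 a2@(4,1):0 a3@(4,3):1 a4@(1,0):1 a5@(3,2):0 a6@(2,1):1 a7@(0,2):1 a8@(2,2):0 a9@(5,3):1 a10@(4,0):1 a11@(2,0):1 a12@(3,1):0 a13@(0,1):1
t=2: (unchanged — steady state)

2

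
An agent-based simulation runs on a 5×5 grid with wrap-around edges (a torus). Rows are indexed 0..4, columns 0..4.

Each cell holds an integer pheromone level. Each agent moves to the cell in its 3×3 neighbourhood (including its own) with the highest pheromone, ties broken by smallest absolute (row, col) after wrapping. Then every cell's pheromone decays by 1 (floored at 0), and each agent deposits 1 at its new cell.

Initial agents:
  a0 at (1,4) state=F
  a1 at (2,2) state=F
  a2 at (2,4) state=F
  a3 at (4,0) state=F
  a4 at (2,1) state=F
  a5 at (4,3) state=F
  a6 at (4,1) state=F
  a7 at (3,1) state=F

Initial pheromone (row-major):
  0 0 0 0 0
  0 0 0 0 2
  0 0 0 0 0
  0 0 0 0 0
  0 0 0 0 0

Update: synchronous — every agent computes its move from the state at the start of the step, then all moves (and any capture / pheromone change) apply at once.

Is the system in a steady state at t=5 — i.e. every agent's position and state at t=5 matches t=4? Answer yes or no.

yes

t=1: a0@(1,4) a1@(1,1) a2@(1,4) a3@(0,0) a4@(1,0) a5@(0,2) a6@(0,0) a7@(2,0) | pheromone: 2 0 1 0 0 / 1 1 0 0 3 / 1 0 0 0 0 / 0 0 0 0 0 / 0 0 0 0 0
t=2: a0@(1,4) a1@(0,0) a2@(1,4) a3@(1,4) a4@(1,4) a5@(0,2) a6@(1,4) a7@(1,4) | pheromone: 2 0 1 0 0 / 0 0 0 0 8 / 0 0 0 0 0 / 0 0 0 0 0 / 0 0 0 0 0
t=3: a0@(1,4) a1@(1,4) a2@(1,4) a3@(1,4) a4@(1,4) a5@(0,2) a6@(1,4) a7@(1,4) | pheromone: 1 0 1 0 0 / 0 0 0 0 14 / 0 0 0 0 0 / 0 0 0 0 0 / 0 0 0 0 0
t=4: a0@(1,4) a1@(1,4) a2@(1,4) a3@(1,4) a4@(1,4) a5@(0,2) a6@(1,4) a7@(1,4) | pheromone: 0 0 1 0 0 / 0 0 0 0 20 / 0 0 0 0 0 / 0 0 0 0 0 / 0 0 0 0 0
t=5: a0@(1,4) a1@(1,4) a2@(1,4) a3@(1,4) a4@(1,4) a5@(0,2) a6@(1,4) a7@(1,4) | pheromone: 0 0 1 0 0 / 0 0 0 0 26 / 0 0 0 0 0 / 0 0 0 0 0 / 0 0 0 0 0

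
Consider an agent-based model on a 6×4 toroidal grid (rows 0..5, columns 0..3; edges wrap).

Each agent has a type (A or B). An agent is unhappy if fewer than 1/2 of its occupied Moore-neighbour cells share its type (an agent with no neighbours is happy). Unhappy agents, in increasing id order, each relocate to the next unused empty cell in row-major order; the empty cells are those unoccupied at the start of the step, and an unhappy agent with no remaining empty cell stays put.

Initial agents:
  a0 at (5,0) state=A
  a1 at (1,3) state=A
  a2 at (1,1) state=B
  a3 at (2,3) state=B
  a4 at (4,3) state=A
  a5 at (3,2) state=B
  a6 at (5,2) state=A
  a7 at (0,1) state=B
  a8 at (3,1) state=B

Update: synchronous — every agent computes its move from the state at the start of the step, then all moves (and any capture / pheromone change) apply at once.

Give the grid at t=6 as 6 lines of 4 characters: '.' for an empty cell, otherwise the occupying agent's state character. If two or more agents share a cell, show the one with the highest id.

A.B.
.B..
...B
.BB.
...A
A.A.

t=1: a0@(5,0):A a1@(0,0):A a2@(1,1):B a3@(2,3):B a4@(4,3):A a5@(3,2):B a6@(5,2):A a7@(0,2):B a8@(3,1):B
t=2: (unchanged — steady state)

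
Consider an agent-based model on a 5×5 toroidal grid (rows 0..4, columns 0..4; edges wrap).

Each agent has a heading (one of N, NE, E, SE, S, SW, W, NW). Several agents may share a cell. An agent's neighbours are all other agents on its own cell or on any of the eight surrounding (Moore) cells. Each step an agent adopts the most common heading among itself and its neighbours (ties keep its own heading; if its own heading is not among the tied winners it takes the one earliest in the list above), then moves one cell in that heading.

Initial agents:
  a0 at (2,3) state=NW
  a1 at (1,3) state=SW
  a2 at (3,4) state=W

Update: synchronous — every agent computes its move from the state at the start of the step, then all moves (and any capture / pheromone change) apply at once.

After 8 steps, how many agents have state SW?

1

t=1: a0@(1,2):NW a1@(2,2):SW a2@(3,3):W
t=2: a0@(0,1):NW a1@(3,1):SW a2@(3,2):W
t=3: a0@(4,0):NW a1@(4,0):SW a2@(3,1):W
t=4: a0@(3,4):NW a1@(0,4):SW a2@(3,0):W
t=5: a0@(2,3):NW a1@(1,3):SW a2@(3,4):W
t=6: a0@(1,2):NW a1@(2,2):SW a2@(3,3):W
t=7: a0@(0,1):NW a1@(3,1):SW a2@(3,2):W
t=8: a0@(4,0):NW a1@(4,0):SW a2@(3,1):W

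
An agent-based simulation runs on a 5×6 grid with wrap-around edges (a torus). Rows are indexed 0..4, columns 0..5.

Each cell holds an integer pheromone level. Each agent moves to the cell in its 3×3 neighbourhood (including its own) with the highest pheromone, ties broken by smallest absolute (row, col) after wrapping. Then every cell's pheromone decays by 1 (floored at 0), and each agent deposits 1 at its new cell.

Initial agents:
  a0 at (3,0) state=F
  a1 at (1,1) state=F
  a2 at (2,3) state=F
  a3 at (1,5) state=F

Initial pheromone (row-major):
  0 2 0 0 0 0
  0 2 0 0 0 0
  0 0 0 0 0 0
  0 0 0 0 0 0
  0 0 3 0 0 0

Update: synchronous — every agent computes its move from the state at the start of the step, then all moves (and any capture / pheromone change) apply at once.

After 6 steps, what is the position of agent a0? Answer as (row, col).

(0, 1)

t=1: a0@(2,0) a1@(0,1) a2@(1,2) a3@(0,0) | pheromone: 1 2 0 0 0 0 / 0 1 1 0 0 0 / 1 0 0 0 0 0 / 0 0 0 0 0 0 / 0 0 2 0 0 0
t=2: a0@(1,1) a1@(0,1) a2@(0,1) a3@(0,1) | pheromone: 0 4 0 0 0 0 / 0 1 0 0 0 0 / 0 0 0 0 0 0 / 0 0 0 0 0 0 / 0 0 1 0 0 0
t=3: a0@(0,1) a1@(0,1) a2@(0,1) a3@(0,1) | pheromone: 0 7 0 0 0 0 / 0 0 0 0 0 0 / 0 0 0 0 0 0 / 0 0 0 0 0 0 / 0 0 0 0 0 0
t=4: a0@(0,1) a1@(0,1) a2@(0,1) a3@(0,1) | pheromone: 0 10 0 0 0 0 / 0 0 0 0 0 0 / 0 0 0 0 0 0 / 0 0 0 0 0 0 / 0 0 0 0 0 0
t=5: a0@(0,1) a1@(0,1) a2@(0,1) a3@(0,1) | pheromone: 0 13 0 0 0 0 / 0 0 0 0 0 0 / 0 0 0 0 0 0 / 0 0 0 0 0 0 / 0 0 0 0 0 0
t=6: a0@(0,1) a1@(0,1) a2@(0,1) a3@(0,1) | pheromone: 0 16 0 0 0 0 / 0 0 0 0 0 0 / 0 0 0 0 0 0 / 0 0 0 0 0 0 / 0 0 0 0 0 0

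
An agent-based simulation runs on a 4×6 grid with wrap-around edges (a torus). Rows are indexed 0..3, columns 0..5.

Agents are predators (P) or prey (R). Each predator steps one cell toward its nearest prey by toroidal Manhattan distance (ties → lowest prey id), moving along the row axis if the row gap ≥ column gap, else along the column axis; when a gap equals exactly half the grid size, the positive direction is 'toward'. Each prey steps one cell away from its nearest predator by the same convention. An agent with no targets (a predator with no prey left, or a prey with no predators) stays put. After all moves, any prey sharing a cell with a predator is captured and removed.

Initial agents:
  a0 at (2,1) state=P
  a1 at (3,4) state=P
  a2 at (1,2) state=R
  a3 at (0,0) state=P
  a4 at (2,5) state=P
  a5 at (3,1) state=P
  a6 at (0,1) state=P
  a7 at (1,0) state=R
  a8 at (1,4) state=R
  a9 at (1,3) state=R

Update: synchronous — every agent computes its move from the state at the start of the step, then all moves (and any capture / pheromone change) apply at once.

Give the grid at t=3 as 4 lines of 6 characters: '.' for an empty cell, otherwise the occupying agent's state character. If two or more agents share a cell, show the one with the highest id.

t=1: a0@(1,1):P a1@(0,4):P a2@(0,2):R a3@(1,0):P a4@(1,5):P a5@(0,1):P a6@(1,1):P a7@(2,0):R a9@(1,4):R
t=2: a0@(0,1):P a1@(1,4):P a2@(0,3):R a3@(2,0):P a4@(1,4):P a5@(0,2):P a6@(0,1):P a7@(3,0):R a9@(2,4):R
t=3: a0@(0,2):P a1@(2,4):P a2@(0,4):R a3@(3,0):P a4@(2,4):P a5@(0,3):P a6@(0,2):P a7@(0,0):R a9@(3,4):R

R.PPR.
......
....P.
P...R.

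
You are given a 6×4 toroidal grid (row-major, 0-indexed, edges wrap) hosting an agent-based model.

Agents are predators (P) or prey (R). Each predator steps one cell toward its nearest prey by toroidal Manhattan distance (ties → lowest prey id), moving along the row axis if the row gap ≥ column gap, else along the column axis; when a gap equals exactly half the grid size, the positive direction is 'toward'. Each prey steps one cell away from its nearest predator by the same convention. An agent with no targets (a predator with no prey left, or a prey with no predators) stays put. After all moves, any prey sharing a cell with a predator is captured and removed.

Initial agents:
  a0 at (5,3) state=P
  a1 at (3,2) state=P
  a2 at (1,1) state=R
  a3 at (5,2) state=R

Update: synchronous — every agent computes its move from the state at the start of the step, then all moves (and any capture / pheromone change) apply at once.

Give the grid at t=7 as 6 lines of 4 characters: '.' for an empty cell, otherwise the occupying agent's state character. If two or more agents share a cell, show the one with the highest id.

....
....
P...
P...
.R..
....

t=1: a0@(5,2):P a1@(4,2):P a2@(0,1):R a3@(5,1):R
t=2: a0@(5,1):P a1@(5,2):P a2@(1,1):R a3@(5,0):R
t=3: a0@(5,0):P a1@(5,3):P a2@(2,1):R
t=4: a0@(0,0):P a1@(0,3):P a2@(1,1):R
t=5: a0@(1,0):P a1@(0,0):P a2@(2,1):R
t=6: a0@(2,0):P a1@(1,0):P a2@(3,1):R
t=7: a0@(3,0):P a1@(2,0):P a2@(4,1):R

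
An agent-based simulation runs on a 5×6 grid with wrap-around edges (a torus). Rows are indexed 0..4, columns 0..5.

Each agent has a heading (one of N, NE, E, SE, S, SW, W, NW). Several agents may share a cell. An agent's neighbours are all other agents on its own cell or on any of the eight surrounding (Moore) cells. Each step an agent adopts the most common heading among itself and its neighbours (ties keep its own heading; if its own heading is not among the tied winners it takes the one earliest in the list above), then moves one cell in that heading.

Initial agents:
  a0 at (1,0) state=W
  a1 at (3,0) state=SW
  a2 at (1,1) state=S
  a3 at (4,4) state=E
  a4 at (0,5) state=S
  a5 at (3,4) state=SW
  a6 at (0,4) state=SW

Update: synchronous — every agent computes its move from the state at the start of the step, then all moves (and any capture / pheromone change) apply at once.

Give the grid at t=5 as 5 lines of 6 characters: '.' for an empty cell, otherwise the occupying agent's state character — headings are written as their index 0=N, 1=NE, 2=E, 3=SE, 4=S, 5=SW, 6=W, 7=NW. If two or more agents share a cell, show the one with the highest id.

t=1: a0@(2,0):S a1@(4,5):SW a2@(2,1):S a3@(0,3):SW a4@(1,5):S a5@(4,3):SW a6@(1,3):SW
t=2: a0@(3,0):S a1@(0,4):SW a2@(3,1):S a3@(1,2):SW a4@(2,5):S a5@(0,2):SW a6@(2,2):SW
t=3: a0@(4,0):S a1@(1,3):SW a2@(4,1):S a3@(2,1):SW a4@(3,5):S a5@(1,1):SW a6@(3,1):SW
t=4: a0@(0,0):S a1@(2,2):SW a2@(0,1):S a3@(3,0):SW a4@(4,5):S a5@(2,0):SW a6@(4,0):SW
t=5: a0@(1,0):S a1@(3,1):SW a2@(1,1):S a3@(4,5):SW a4@(0,5):S a5@(3,5):SW a6@(0,0):S

4....4
44....
......
.5...5
.....5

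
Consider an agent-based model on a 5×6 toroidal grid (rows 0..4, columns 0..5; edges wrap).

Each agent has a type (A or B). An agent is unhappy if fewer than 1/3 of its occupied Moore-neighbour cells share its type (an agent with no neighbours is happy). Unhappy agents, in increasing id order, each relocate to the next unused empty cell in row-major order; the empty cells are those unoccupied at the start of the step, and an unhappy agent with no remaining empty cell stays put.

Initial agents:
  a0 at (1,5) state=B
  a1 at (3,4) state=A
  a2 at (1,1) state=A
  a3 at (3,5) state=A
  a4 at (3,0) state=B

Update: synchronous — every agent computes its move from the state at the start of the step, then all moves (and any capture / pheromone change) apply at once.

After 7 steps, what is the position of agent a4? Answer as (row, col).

t=1: a0@(1,5):B a1@(3,4):A a2@(1,1):A a3@(3,5):A a4@(0,0):B
t=2: a0@(1,5):B a1@(3,4):A a2@(0,1):A a3@(3,5):A a4@(0,0):B
t=3: a0@(1,5):B a1@(3,4):A a2@(0,2):A a3@(3,5):A a4@(0,0):B
t=4: (unchanged — steady state)

(0, 0)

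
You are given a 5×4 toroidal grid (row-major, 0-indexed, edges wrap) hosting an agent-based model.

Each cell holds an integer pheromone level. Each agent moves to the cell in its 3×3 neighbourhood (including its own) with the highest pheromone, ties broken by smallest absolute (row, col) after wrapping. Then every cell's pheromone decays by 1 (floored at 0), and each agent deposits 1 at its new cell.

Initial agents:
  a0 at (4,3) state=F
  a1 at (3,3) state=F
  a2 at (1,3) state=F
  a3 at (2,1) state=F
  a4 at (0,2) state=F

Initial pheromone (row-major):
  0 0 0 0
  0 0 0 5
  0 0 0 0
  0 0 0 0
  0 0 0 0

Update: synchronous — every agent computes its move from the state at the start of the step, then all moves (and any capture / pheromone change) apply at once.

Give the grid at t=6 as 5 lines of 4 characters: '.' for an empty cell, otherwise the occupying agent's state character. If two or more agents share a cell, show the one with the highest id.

....
...F
....
....
....

t=1: a0@(0,0) a1@(2,0) a2@(1,3) a3@(1,0) a4@(1,3) | pheromone: 1 0 0 0 / 1 0 0 6 / 1 0 0 0 / 0 0 0 0 / 0 0 0 0
t=2: a0@(1,3) a1@(1,3) a2@(1,3) a3@(1,3) a4@(1,3) | pheromone: 0 0 0 0 / 0 0 0 10 / 0 0 0 0 / 0 0 0 0 / 0 0 0 0
t=3: a0@(1,3) a1@(1,3) a2@(1,3) a3@(1,3) a4@(1,3) | pheromone: 0 0 0 0 / 0 0 0 14 / 0 0 0 0 / 0 0 0 0 / 0 0 0 0
t=4: a0@(1,3) a1@(1,3) a2@(1,3) a3@(1,3) a4@(1,3) | pheromone: 0 0 0 0 / 0 0 0 18 / 0 0 0 0 / 0 0 0 0 / 0 0 0 0
t=5: a0@(1,3) a1@(1,3) a2@(1,3) a3@(1,3) a4@(1,3) | pheromone: 0 0 0 0 / 0 0 0 22 / 0 0 0 0 / 0 0 0 0 / 0 0 0 0
t=6: a0@(1,3) a1@(1,3) a2@(1,3) a3@(1,3) a4@(1,3) | pheromone: 0 0 0 0 / 0 0 0 26 / 0 0 0 0 / 0 0 0 0 / 0 0 0 0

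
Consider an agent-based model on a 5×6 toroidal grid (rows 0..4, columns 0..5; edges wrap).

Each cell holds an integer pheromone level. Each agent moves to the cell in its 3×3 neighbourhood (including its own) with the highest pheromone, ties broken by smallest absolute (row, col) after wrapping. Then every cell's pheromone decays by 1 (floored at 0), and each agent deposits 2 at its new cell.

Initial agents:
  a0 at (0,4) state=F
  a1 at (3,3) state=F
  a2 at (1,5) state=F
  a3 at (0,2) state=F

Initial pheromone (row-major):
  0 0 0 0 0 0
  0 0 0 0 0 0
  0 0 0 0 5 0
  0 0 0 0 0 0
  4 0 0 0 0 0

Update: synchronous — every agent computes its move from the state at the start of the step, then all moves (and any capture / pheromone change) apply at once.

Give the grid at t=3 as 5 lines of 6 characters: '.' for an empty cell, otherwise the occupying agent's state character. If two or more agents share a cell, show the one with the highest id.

...F..
......
....F.
......
F.....

t=1: a0@(0,3) a1@(2,4) a2@(2,4) a3@(0,1) | pheromone: 0 2 0 2 0 0 / 0 0 0 0 0 0 / 0 0 0 0 8 0 / 0 0 0 0 0 0 / 3 0 0 0 0 0
t=2: a0@(0,3) a1@(2,4) a2@(2,4) a3@(4,0) | pheromone: 0 1 0 3 0 0 / 0 0 0 0 0 0 / 0 0 0 0 11 0 / 0 0 0 0 0 0 / 4 0 0 0 0 0
t=3: a0@(0,3) a1@(2,4) a2@(2,4) a3@(4,0) | pheromone: 0 0 0 4 0 0 / 0 0 0 0 0 0 / 0 0 0 0 14 0 / 0 0 0 0 0 0 / 5 0 0 0 0 0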